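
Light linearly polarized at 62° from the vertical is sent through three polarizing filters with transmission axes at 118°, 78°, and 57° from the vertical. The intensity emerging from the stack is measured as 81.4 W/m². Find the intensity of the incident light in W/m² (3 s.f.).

I₁ = I₀ cos²(118° − 62°) = I₀ cos²(56°) = 0.3127 I₀.
I₂ = I₁ cos²(78° − 118°) = 0.3127 I₀ · cos²(40°) = 0.1835 I₀.
I₃ = I₂ cos²(57° − 78°) = 0.1835 I₀ · cos²(21°) = 0.1599 I₀.
So 81.4 W/m² = 0.1599 I₀, giving I₀ = 81.4/0.1599 = 509 W/m².

I₀ ≈ 509 W/m²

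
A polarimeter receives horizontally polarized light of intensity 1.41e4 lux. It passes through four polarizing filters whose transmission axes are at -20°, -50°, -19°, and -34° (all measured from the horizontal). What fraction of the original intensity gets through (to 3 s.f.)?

By Malus's law, I₁ = 1.41e4 lux · cos²(20°) = 1.245e+04 lux.
I₂ = I₁ · cos²(30°) = 1.245e+04 · 0.75 = 9338 lux.
I₃ = I₂ · cos²(31°) = 9338 · 0.7347 = 6861 lux.
I₄ = I₃ · cos²(15°) = 6861 · 0.933 = 6401 lux.
Transmitted fraction = 0.454.

I/I₀ ≈ 0.454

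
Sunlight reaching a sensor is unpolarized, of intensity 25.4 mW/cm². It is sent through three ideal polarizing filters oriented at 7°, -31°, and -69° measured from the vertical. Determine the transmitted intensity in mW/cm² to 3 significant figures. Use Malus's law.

I ≈ 4.90 mW/cm²

Unpolarized light through the first polarizer → I₁ = 25.4 mW/cm²/2 = 12.7 mW/cm², polarized at 7°.
I₂ = I₁ · cos²(38°) = 12.7 · 0.621 = 7.886 mW/cm².
I₃ = I₂ · cos²(38°) = 7.886 · 0.621 = 4.897 mW/cm².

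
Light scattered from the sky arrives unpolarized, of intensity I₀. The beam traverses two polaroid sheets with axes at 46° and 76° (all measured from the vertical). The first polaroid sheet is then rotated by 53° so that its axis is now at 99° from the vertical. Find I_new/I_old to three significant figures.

Before rotation:
Unpolarized light through the first polarizer → I₁ = ½ I₀, now polarized at 46°.
I₂ = I₁ cos²(76° − 46°) = 0.5 I₀ · cos²(30°) = 0.375 I₀.
After rotation:
Unpolarized light through the first polarizer → I₁ = ½ I₀, now polarized at 99°.
I₂ = I₁ cos²(76° − 99°) = 0.5 I₀ · cos²(23°) = 0.4237 I₀.
Ratio = 0.4237 / 0.375 = 1.13.

I_new/I_old ≈ 1.13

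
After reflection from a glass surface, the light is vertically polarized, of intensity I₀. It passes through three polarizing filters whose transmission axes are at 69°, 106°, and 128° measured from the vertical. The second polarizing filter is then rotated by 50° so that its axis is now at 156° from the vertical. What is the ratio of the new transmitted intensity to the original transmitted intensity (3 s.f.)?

I_new/I_old ≈ 0.00389

Before rotation:
I₁ = I₀ cos²(69° − 0°) = I₀ cos²(69°) = 0.1284 I₀.
I₂ = I₁ cos²(106° − 69°) = 0.1284 I₀ · cos²(37°) = 0.08191 I₀.
I₃ = I₂ cos²(128° − 106°) = 0.08191 I₀ · cos²(22°) = 0.07042 I₀.
After rotation:
I₁ = I₀ cos²(69° − 0°) = I₀ cos²(69°) = 0.1284 I₀.
I₂ = I₁ cos²(156° − 69°) = 0.1284 I₀ · cos²(87°) = 0.0003518 I₀.
I₃ = I₂ cos²(128° − 156°) = 0.0003518 I₀ · cos²(28°) = 0.0002742 I₀.
Ratio = 0.0002742 / 0.07042 = 0.003894.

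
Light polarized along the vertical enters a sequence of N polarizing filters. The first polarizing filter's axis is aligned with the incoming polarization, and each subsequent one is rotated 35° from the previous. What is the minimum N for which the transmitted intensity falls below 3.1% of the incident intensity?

First polarizer is aligned with the polarization: full transmission.
Each further stage multiplies by cos²(35°) = 0.671.
After N polarizers: T = 0.671^(N−1). Require T < 0.031 ⇒ N−1 > ln(0.031)/ln(0.671) = 8.71, so N−1 ≥ 9 and N = 10.
Check: N=10 gives T = 0.02758 < 0.031; N=9 gives T = 0.0411.

N = 10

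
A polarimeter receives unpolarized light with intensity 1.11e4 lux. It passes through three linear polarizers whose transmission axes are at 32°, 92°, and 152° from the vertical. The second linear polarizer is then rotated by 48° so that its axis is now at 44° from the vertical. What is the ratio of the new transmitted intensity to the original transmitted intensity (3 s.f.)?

Before rotation:
Unpolarized light through the first polarizer → I₁ = ½ I₀, now polarized at 32°.
I₂ = I₁ cos²(92° − 32°) = 0.5 I₀ · cos²(60°) = 0.125 I₀.
I₃ = I₂ cos²(152° − 92°) = 0.125 I₀ · cos²(60°) = 0.03125 I₀.
After rotation:
Unpolarized light through the first polarizer → I₁ = ½ I₀, now polarized at 32°.
I₂ = I₁ cos²(44° − 32°) = 0.5 I₀ · cos²(12°) = 0.4784 I₀.
Angle between axes 2 and 3: 72°. I₃ = 0.4784 I₀ · cos²(72°) = 0.04568 I₀.
Ratio = 0.04568 / 0.03125 = 1.462.

I_new/I_old ≈ 1.46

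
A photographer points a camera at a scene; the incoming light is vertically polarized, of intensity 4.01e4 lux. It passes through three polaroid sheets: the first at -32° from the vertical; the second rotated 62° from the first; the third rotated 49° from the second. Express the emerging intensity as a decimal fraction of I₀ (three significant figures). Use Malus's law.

I/I₀ ≈ 0.0682

By Malus's law, I₁ = 4.01e4 lux · cos²(32°) = 2.884e+04 lux.
I₂ = I₁ · cos²(62°) = 2.884e+04 · 0.2204 = 6356 lux.
I₃ = I₂ · cos²(49°) = 6356 · 0.4304 = 2736 lux.
Transmitted fraction = 0.06823.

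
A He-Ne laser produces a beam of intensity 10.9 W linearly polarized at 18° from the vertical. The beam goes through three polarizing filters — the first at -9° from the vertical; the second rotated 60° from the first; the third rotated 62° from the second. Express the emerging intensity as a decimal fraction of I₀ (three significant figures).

I₁ = 10.9 W · cos²(27°) = 8.653 W.
I₂ = I₁ · cos²(60°) = 8.653 · 0.25 = 2.163 W.
I₃ = I₂ · cos²(62°) = 2.163 · 0.2204 = 0.4768 W.
Transmitted fraction = 0.04374.

I/I₀ ≈ 0.0437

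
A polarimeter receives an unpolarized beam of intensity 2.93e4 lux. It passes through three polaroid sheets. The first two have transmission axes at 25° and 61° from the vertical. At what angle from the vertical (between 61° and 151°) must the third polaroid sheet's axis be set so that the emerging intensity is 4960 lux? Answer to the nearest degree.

θ ≈ 105°

Unpolarized light through the first polarizer → I₁ = ½ I₀, now polarized at 25°.
I₂ = I₁ cos²(61° − 25°) = 0.5 I₀ · cos²(36°) = 0.3273 I₀.
Target fraction: 4960 / 2.93e4 lux = 0.1693 of I₀.
Need I₃/I₀ = 0.1693, so cos²(θ − 61°) = 0.1693 / 0.3273 = 0.5173.
θ − 61° = arccos(√0.5173) = 44.0°, giving θ ≈ 61 + 44.0 = 105.0°.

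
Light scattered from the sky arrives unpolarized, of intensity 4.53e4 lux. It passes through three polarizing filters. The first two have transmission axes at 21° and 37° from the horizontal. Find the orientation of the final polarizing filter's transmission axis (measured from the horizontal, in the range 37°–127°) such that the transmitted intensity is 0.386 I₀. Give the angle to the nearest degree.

Unpolarized light through the first polarizer → I₁ = ½ I₀, now polarized at 21°.
I₂ = I₁ cos²(37° − 21°) = 0.5 I₀ · cos²(16°) = 0.462 I₀.
Need I₃/I₀ = 0.386, so cos²(θ − 37°) = 0.386 / 0.462 = 0.8355.
θ − 37° = arccos(√0.8355) = 23.9°, giving θ ≈ 37 + 23.9 = 60.9°.

θ ≈ 61°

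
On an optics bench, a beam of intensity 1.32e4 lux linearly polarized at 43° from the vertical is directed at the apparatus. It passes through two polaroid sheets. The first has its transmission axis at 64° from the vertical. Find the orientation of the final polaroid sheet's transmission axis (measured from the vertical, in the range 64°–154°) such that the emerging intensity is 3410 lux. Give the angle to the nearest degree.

θ ≈ 121°

I₁ = I₀ cos²(64° − 43°) = I₀ cos²(21°) = 0.8716 I₀.
Target fraction: 3410 / 1.32e4 lux = 0.2583 of I₀.
Need I₂/I₀ = 0.2583, so cos²(θ − 64°) = 0.2583 / 0.8716 = 0.2964.
θ − 64° = arccos(√0.2964) = 57.0°, giving θ ≈ 64 + 57.0 = 121.0°.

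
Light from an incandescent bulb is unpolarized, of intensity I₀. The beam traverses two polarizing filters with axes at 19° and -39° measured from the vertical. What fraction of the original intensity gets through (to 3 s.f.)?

Unpolarized light through the first polarizer → I₁ = ½ I₀, now polarized at 19°.
I₂ = I₁ cos²(-39° − 19°) = 0.5 I₀ · cos²(58°) = 0.1404 I₀.
Transmitted fraction = 0.1404.

≈ 0.140 I₀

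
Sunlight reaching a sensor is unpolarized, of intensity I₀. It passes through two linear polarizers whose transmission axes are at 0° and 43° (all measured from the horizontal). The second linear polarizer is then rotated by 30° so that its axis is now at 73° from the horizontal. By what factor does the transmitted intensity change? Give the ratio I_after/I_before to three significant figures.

Before rotation:
Unpolarized light through the first polarizer → I₁ = ½ I₀, now polarized at 0°.
I₂ = I₁ cos²(43° − 0°) = 0.5 I₀ · cos²(43°) = 0.2674 I₀.
After rotation:
Unpolarized light through the first polarizer → I₁ = ½ I₀, now polarized at 0°.
I₂ = I₁ cos²(73° − 0°) = 0.5 I₀ · cos²(73°) = 0.04274 I₀.
Ratio = 0.04274 / 0.2674 = 0.1598.

I_new/I_old ≈ 0.160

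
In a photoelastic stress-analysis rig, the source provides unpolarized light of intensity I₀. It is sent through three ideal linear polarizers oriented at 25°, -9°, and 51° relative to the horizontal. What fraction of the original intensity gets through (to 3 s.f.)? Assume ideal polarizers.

Unpolarized light through the first polarizer → I₁ = ½ I₀, now polarized at 25°.
I₂ = I₁ cos²(-9° − 25°) = 0.5 I₀ · cos²(34°) = 0.3437 I₀.
I₃ = I₂ cos²(51° + 9°) = 0.3437 I₀ · cos²(60°) = 0.08591 I₀.
Transmitted fraction = 0.08591.

≈ 0.0859 I₀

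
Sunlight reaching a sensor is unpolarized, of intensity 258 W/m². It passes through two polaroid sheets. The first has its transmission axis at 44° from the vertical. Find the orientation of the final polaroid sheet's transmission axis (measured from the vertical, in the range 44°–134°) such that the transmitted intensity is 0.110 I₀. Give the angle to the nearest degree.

Unpolarized light through the first polarizer → I₁ = ½ I₀, now polarized at 44°.
Need I₂/I₀ = 0.11, so cos²(θ − 44°) = 0.11 / 0.5 = 0.22.
θ − 44° = arccos(√0.22) = 62.0°, giving θ ≈ 44 + 62.0 = 106.0°.

θ ≈ 106°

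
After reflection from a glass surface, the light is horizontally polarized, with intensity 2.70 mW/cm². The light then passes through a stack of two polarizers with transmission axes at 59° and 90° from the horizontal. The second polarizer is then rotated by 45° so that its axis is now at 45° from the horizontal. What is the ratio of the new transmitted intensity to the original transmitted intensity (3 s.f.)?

I_new/I_old ≈ 1.28

Before rotation:
By Malus's law, I₁ = I₀ cos²(59° − 0°) = I₀ cos²(59°) = 0.2653 I₀.
I₂ = I₁ cos²(90° − 59°) = 0.2653 I₀ · cos²(31°) = 0.1949 I₀.
After rotation:
I₁ = I₀ cos²(59° − 0°) = I₀ cos²(59°) = 0.2653 I₀.
I₂ = I₁ cos²(45° − 59°) = 0.2653 I₀ · cos²(14°) = 0.2497 I₀.
Ratio = 0.2497 / 0.1949 = 1.281.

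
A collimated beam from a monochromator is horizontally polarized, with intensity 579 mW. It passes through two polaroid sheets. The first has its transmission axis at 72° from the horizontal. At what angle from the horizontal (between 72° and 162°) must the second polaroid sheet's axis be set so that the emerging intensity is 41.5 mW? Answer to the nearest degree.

By Malus's law, I₁ = I₀ cos²(72° − 0°) = I₀ cos²(72°) = 0.09549 I₀.
Target fraction: 41.5 / 579 mW = 0.07168 of I₀.
Need I₂/I₀ = 0.07168, so cos²(θ − 72°) = 0.07168 / 0.09549 = 0.7506.
θ − 72° = arccos(√0.7506) = 30.0°, giving θ ≈ 72 + 30.0 = 102.0°.

θ ≈ 102°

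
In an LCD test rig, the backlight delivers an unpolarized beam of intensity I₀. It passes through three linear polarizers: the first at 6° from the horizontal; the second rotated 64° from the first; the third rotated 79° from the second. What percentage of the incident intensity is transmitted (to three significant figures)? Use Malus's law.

≈ 0.350%

Unpolarized light through the first polarizer → I₁ = ½ I₀, now polarized at 6°.
I₂ = I₁ cos²(64°) = 0.5 · 0.1922 I₀ = 0.09608 I₀.
I₃ = I₂ cos²(79°) = 0.09608 · 0.03641 I₀ = 0.003498 I₀.
That is 0.3498% of the incident intensity.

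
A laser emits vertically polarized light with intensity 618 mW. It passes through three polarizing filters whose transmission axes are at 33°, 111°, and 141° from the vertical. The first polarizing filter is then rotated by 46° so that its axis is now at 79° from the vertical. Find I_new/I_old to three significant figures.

Before rotation:
I₁ = I₀ cos²(33° − 0°) = I₀ cos²(33°) = 0.7034 I₀.
I₂ = I₁ cos²(111° − 33°) = 0.7034 I₀ · cos²(78°) = 0.0304 I₀.
I₃ = I₂ cos²(141° − 111°) = 0.0304 I₀ · cos²(30°) = 0.0228 I₀.
After rotation:
I₁ = I₀ cos²(79° − 0°) = I₀ cos²(79°) = 0.03641 I₀.
I₂ = I₁ cos²(111° − 79°) = 0.03641 I₀ · cos²(32°) = 0.02618 I₀.
I₃ = I₂ cos²(141° − 111°) = 0.02618 I₀ · cos²(30°) = 0.01964 I₀.
Ratio = 0.01964 / 0.0228 = 0.8612.

I_new/I_old ≈ 0.861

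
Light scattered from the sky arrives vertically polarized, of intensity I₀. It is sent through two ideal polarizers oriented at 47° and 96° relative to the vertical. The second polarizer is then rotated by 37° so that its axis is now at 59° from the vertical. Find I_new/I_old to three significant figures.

I_new/I_old ≈ 2.22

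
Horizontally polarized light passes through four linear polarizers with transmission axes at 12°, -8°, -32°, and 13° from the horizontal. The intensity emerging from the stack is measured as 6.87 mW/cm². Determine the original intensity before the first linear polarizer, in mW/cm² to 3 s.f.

I₀ ≈ 19.5 mW/cm²

By Malus's law, I₁ = I₀ cos²(12° − 0°) = I₀ cos²(12°) = 0.9568 I₀.
I₂ = I₁ cos²(-8° − 12°) = 0.9568 I₀ · cos²(20°) = 0.8449 I₀.
I₃ = I₂ cos²(-32° + 8°) = 0.8449 I₀ · cos²(24°) = 0.7051 I₀.
I₄ = I₃ cos²(13° + 32°) = 0.7051 I₀ · cos²(45°) = 0.3525 I₀.
So 6.87 mW/cm² = 0.3525 I₀, giving I₀ = 6.87/0.3525 = 19.49 mW/cm².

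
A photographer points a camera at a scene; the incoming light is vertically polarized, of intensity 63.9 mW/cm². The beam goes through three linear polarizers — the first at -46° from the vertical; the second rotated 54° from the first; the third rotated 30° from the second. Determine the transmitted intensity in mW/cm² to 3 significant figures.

I ≈ 7.99 mW/cm²

I₁ = 63.9 mW/cm² · cos²(46°) = 30.83 mW/cm².
I₂ = I₁ · cos²(54°) = 30.83 · 0.3455 = 10.65 mW/cm².
I₃ = I₂ · cos²(30°) = 10.65 · 0.75 = 7.99 mW/cm².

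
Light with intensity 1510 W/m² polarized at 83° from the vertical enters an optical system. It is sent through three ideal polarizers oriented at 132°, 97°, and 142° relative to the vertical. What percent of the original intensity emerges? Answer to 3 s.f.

≈ 14.4%

I₁ = 1510 W/m² · cos²(49°) = 649.9 W/m².
I₂ = I₁ · cos²(35°) = 649.9 · 0.671 = 436.1 W/m².
I₃ = I₂ · cos²(45°) = 436.1 · 0.5 = 218.1 W/m².
That is 14.44% of the incident intensity.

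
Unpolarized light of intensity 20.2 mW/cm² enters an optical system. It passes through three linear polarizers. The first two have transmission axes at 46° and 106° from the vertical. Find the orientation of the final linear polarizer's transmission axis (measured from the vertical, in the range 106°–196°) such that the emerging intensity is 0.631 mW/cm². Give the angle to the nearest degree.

θ ≈ 166°

Unpolarized light through the first polarizer → I₁ = ½ I₀, now polarized at 46°.
I₂ = I₁ cos²(106° − 46°) = 0.5 I₀ · cos²(60°) = 0.125 I₀.
Target fraction: 0.631 / 20.2 mW/cm² = 0.03124 of I₀.
Need I₃/I₀ = 0.03124, so cos²(θ − 106°) = 0.03124 / 0.125 = 0.2499.
θ − 106° = arccos(√0.2499) = 60.0°, giving θ ≈ 106 + 60.0 = 166.0°.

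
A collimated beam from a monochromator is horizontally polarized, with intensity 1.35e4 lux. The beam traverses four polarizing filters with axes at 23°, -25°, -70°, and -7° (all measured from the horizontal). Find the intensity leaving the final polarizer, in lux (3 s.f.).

I ≈ 528 lux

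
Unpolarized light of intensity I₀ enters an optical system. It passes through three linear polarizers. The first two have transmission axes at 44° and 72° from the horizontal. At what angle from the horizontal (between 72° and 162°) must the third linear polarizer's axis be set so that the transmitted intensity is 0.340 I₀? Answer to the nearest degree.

θ ≈ 93°

Unpolarized light through the first polarizer → I₁ = ½ I₀, now polarized at 44°.
I₂ = I₁ cos²(72° − 44°) = 0.5 I₀ · cos²(28°) = 0.3898 I₀.
Need I₃/I₀ = 0.34, so cos²(θ − 72°) = 0.34 / 0.3898 = 0.8722.
θ − 72° = arccos(√0.8722) = 20.9°, giving θ ≈ 72 + 20.9 = 92.9°.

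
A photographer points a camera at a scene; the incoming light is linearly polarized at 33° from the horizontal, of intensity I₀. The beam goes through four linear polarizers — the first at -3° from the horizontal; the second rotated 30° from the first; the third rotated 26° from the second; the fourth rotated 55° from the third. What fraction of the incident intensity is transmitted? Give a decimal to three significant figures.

≈ 0.130 I₀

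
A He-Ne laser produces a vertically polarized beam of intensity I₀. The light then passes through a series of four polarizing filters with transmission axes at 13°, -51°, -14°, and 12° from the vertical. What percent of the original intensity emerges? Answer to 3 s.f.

I₁ = I₀ cos²(13° − 0°) = I₀ cos²(13°) = 0.9494 I₀.
I₂ = I₁ cos²(-51° − 13°) = 0.9494 I₀ · cos²(64°) = 0.1824 I₀.
I₃ = I₂ cos²(-14° + 51°) = 0.1824 I₀ · cos²(37°) = 0.1164 I₀.
I₄ = I₃ cos²(12° + 14°) = 0.1164 I₀ · cos²(26°) = 0.094 I₀.
That is 9.4% of the incident intensity.

≈ 9.40%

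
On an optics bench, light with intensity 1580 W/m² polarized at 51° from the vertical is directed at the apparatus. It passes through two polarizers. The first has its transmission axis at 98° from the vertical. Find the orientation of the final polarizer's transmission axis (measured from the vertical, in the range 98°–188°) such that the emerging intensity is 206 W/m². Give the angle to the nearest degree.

θ ≈ 156°

By Malus's law, I₁ = I₀ cos²(98° − 51°) = I₀ cos²(47°) = 0.4651 I₀.
Target fraction: 206 / 1580 W/m² = 0.1304 of I₀.
Need I₂/I₀ = 0.1304, so cos²(θ − 98°) = 0.1304 / 0.4651 = 0.2803.
θ − 98° = arccos(√0.2803) = 58.0°, giving θ ≈ 98 + 58.0 = 156.0°.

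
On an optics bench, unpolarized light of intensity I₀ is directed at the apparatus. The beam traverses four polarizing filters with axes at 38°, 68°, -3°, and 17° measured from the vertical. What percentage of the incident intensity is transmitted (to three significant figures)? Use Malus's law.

Unpolarized light through the first polarizer → I₁ = ½ I₀, now polarized at 38°.
I₂ = I₁ cos²(68° − 38°) = 0.5 I₀ · cos²(30°) = 0.375 I₀.
I₃ = I₂ cos²(-3° − 68°) = 0.375 I₀ · cos²(71°) = 0.03975 I₀.
I₄ = I₃ cos²(17° + 3°) = 0.03975 I₀ · cos²(20°) = 0.0351 I₀.
That is 3.51% of the incident intensity.

≈ 3.51%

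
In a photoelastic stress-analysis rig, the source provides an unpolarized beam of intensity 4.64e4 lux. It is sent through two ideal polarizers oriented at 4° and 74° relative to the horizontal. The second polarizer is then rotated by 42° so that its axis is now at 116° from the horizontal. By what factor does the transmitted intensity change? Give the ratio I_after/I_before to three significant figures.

Before rotation:
Unpolarized light through the first polarizer → I₁ = ½ I₀, now polarized at 4°.
I₂ = I₁ cos²(74° − 4°) = 0.5 I₀ · cos²(70°) = 0.05849 I₀.
After rotation:
Unpolarized light through the first polarizer → I₁ = ½ I₀, now polarized at 4°.
Angle between axes 1 and 2: 68°. I₂ = 0.5 I₀ · cos²(68°) = 0.07017 I₀.
Ratio = 0.07017 / 0.05849 = 1.2.

I_new/I_old ≈ 1.20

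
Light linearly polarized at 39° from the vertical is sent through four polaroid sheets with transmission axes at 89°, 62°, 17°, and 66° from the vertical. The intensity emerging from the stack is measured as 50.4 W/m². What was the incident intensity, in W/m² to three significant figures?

I₀ ≈ 714 W/m²

By Malus's law, I₁ = I₀ cos²(89° − 39°) = I₀ cos²(50°) = 0.4132 I₀.
I₂ = I₁ cos²(62° − 89°) = 0.4132 I₀ · cos²(27°) = 0.328 I₀.
I₃ = I₂ cos²(17° − 62°) = 0.328 I₀ · cos²(45°) = 0.164 I₀.
I₄ = I₃ cos²(66° − 17°) = 0.164 I₀ · cos²(49°) = 0.07059 I₀.
So 50.4 W/m² = 0.07059 I₀, giving I₀ = 50.4/0.07059 = 714 W/m².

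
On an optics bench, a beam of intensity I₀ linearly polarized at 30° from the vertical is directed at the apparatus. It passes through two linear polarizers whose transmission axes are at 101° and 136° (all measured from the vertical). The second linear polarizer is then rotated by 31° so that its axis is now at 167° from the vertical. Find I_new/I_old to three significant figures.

I_new/I_old ≈ 0.247

Before rotation:
I₁ = I₀ cos²(101° − 30°) = I₀ cos²(71°) = 0.106 I₀.
I₂ = I₁ cos²(136° − 101°) = 0.106 I₀ · cos²(35°) = 0.07112 I₀.
After rotation:
I₁ = I₀ cos²(101° − 30°) = I₀ cos²(71°) = 0.106 I₀.
I₂ = I₁ cos²(167° − 101°) = 0.106 I₀ · cos²(66°) = 0.01754 I₀.
Ratio = 0.01754 / 0.07112 = 0.2465.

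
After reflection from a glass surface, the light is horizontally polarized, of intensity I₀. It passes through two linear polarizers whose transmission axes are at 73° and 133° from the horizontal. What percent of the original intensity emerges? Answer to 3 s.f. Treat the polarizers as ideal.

≈ 2.14%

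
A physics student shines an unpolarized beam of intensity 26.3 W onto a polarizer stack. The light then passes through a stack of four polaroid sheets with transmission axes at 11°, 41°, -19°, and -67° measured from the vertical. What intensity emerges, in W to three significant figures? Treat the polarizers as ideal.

I ≈ 1.10 W

Unpolarized light through the first polarizer → I₁ = 26.3 W/2 = 13.15 W, polarized at 11°.
I₂ = I₁ · cos²(30°) = 13.15 · 0.75 = 9.863 W.
I₃ = I₂ · cos²(60°) = 9.863 · 0.25 = 2.466 W.
I₄ = I₃ · cos²(48°) = 2.466 · 0.4477 = 1.104 W.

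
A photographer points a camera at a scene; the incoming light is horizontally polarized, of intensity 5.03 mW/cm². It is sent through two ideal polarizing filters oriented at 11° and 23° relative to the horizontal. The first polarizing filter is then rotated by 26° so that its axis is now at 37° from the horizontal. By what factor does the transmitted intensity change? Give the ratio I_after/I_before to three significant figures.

I_new/I_old ≈ 0.651

Before rotation:
I₁ = I₀ cos²(11° − 0°) = I₀ cos²(11°) = 0.9636 I₀.
I₂ = I₁ cos²(23° − 11°) = 0.9636 I₀ · cos²(12°) = 0.9219 I₀.
After rotation:
I₁ = I₀ cos²(37° − 0°) = I₀ cos²(37°) = 0.6378 I₀.
I₂ = I₁ cos²(23° − 37°) = 0.6378 I₀ · cos²(14°) = 0.6005 I₀.
Ratio = 0.6005 / 0.9219 = 0.6513.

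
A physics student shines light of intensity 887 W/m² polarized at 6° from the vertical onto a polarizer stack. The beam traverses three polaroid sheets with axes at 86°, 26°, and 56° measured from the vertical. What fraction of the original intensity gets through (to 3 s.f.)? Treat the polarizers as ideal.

By Malus's law, I₁ = 887 W/m² · cos²(80°) = 26.75 W/m².
I₂ = I₁ · cos²(60°) = 26.75 · 0.25 = 6.687 W/m².
I₃ = I₂ · cos²(30°) = 6.687 · 0.75 = 5.015 W/m².
Transmitted fraction = 0.005654.

I/I₀ ≈ 0.00565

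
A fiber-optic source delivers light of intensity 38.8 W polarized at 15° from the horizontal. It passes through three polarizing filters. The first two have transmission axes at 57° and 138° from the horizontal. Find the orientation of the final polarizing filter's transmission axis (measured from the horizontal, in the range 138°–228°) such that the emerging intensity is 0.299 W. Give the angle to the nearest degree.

I₁ = I₀ cos²(57° − 15°) = I₀ cos²(42°) = 0.5523 I₀.
I₂ = I₁ cos²(138° − 57°) = 0.5523 I₀ · cos²(81°) = 0.01351 I₀.
Target fraction: 0.299 / 38.8 W = 0.007706 of I₀.
Need I₃/I₀ = 0.007706, so cos²(θ − 138°) = 0.007706 / 0.01351 = 0.5702.
θ − 138° = arccos(√0.5702) = 41.0°, giving θ ≈ 138 + 41.0 = 179.0°.

θ ≈ 179°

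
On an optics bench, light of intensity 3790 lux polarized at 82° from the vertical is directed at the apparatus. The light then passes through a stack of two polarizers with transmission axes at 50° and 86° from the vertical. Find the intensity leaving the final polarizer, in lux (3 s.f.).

I ≈ 1780 lux

By Malus's law, I₁ = 3790 lux · cos²(32°) = 2726 lux.
I₂ = I₁ · cos²(36°) = 2726 · 0.6545 = 1784 lux.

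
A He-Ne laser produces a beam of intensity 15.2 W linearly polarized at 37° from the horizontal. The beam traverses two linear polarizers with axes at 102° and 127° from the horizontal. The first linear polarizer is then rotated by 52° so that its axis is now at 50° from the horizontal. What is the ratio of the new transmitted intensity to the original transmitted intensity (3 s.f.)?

I_new/I_old ≈ 0.327

Before rotation:
I₁ = I₀ cos²(102° − 37°) = I₀ cos²(65°) = 0.1786 I₀.
I₂ = I₁ cos²(127° − 102°) = 0.1786 I₀ · cos²(25°) = 0.1467 I₀.
After rotation:
I₁ = I₀ cos²(50° − 37°) = I₀ cos²(13°) = 0.9494 I₀.
I₂ = I₁ cos²(127° − 50°) = 0.9494 I₀ · cos²(77°) = 0.04804 I₀.
Ratio = 0.04804 / 0.1467 = 0.3275.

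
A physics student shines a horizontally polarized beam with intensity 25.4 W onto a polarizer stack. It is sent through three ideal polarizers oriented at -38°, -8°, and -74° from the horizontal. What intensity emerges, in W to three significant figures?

I ≈ 1.96 W

By Malus's law, I₁ = 25.4 W · cos²(38°) = 15.77 W.
I₂ = I₁ · cos²(30°) = 15.77 · 0.75 = 11.83 W.
I₃ = I₂ · cos²(66°) = 11.83 · 0.1654 = 1.957 W.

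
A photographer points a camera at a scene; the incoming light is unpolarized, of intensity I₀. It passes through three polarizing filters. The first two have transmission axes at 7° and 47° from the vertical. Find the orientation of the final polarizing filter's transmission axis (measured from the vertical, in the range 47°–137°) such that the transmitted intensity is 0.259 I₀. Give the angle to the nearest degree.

Unpolarized light through the first polarizer → I₁ = ½ I₀, now polarized at 7°.
I₂ = I₁ cos²(47° − 7°) = 0.5 I₀ · cos²(40°) = 0.2934 I₀.
Need I₃/I₀ = 0.259, so cos²(θ − 47°) = 0.259 / 0.2934 = 0.8827.
θ − 47° = arccos(√0.8827) = 20.0°, giving θ ≈ 47 + 20.0 = 67.0°.

θ ≈ 67°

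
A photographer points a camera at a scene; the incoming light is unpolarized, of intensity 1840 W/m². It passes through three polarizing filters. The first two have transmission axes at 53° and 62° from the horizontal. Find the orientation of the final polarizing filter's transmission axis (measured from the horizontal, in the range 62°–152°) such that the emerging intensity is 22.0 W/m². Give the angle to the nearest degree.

Unpolarized light through the first polarizer → I₁ = ½ I₀, now polarized at 53°.
I₂ = I₁ cos²(62° − 53°) = 0.5 I₀ · cos²(9°) = 0.4878 I₀.
Target fraction: 22.0 / 1840 W/m² = 0.01196 of I₀.
Need I₃/I₀ = 0.01196, so cos²(θ − 62°) = 0.01196 / 0.4878 = 0.02451.
θ − 62° = arccos(√0.02451) = 81.0°, giving θ ≈ 62 + 81.0 = 143.0°.

θ ≈ 143°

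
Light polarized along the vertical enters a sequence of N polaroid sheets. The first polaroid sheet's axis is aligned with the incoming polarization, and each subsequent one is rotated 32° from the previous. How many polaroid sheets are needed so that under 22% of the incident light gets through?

N = 6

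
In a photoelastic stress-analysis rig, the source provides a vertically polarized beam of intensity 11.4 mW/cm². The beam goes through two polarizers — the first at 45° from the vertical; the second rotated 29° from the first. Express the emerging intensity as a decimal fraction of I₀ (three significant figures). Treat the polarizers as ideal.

I/I₀ ≈ 0.382

I₁ = 11.4 mW/cm² · cos²(45°) = 5.7 mW/cm².
I₂ = I₁ · cos²(29°) = 5.7 · 0.765 = 4.36 mW/cm².
Transmitted fraction = 0.3825.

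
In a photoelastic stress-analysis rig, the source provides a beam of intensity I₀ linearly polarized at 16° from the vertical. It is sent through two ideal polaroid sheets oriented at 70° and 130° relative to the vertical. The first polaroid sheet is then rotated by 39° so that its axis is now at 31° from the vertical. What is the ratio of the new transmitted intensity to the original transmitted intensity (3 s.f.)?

I_new/I_old ≈ 0.264

Before rotation:
I₁ = I₀ cos²(70° − 16°) = I₀ cos²(54°) = 0.3455 I₀.
I₂ = I₁ cos²(130° − 70°) = 0.3455 I₀ · cos²(60°) = 0.08637 I₀.
After rotation:
I₁ = I₀ cos²(31° − 16°) = I₀ cos²(15°) = 0.933 I₀.
Angle between axes 1 and 2: 81°. I₂ = 0.933 I₀ · cos²(81°) = 0.02283 I₀.
Ratio = 0.02283 / 0.08637 = 0.2643.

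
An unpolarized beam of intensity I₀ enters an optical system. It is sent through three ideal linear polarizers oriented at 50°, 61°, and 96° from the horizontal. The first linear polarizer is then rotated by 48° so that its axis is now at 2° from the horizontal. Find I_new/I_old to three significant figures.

Before rotation:
Unpolarized light through the first polarizer → I₁ = ½ I₀, now polarized at 50°.
I₂ = I₁ cos²(61° − 50°) = 0.5 I₀ · cos²(11°) = 0.4818 I₀.
I₃ = I₂ cos²(96° − 61°) = 0.4818 I₀ · cos²(35°) = 0.3233 I₀.
After rotation:
Unpolarized light through the first polarizer → I₁ = ½ I₀, now polarized at 2°.
I₂ = I₁ cos²(61° − 2°) = 0.5 I₀ · cos²(59°) = 0.1326 I₀.
I₃ = I₂ cos²(96° − 61°) = 0.1326 I₀ · cos²(35°) = 0.089 I₀.
Ratio = 0.089 / 0.3233 = 0.2753.

I_new/I_old ≈ 0.275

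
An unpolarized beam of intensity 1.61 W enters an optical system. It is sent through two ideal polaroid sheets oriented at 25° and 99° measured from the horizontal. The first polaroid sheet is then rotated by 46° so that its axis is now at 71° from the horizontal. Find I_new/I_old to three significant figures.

I_new/I_old ≈ 10.3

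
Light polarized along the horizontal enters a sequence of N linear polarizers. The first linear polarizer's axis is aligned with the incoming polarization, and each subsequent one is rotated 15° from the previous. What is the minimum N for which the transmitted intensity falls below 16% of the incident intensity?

First polarizer is aligned with the polarization: full transmission.
Each further stage multiplies by cos²(15°) = 0.933.
After N polarizers: T = 0.933^(N−1). Require T < 0.16 ⇒ N−1 > ln(0.16)/ln(0.933) = 26.43, so N−1 ≥ 27 and N = 28.
Check: N=28 gives T = 0.1538 < 0.16; N=27 gives T = 0.1648.

N = 28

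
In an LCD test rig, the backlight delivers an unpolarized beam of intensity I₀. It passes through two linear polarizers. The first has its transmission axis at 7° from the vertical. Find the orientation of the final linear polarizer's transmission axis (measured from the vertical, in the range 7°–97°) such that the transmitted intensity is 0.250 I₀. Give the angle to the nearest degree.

Unpolarized light through the first polarizer → I₁ = ½ I₀, now polarized at 7°.
Need I₂/I₀ = 0.25, so cos²(θ − 7°) = 0.25 / 0.5 = 0.5.
θ − 7° = arccos(√0.5) = 45.0°, giving θ ≈ 7 + 45.0 = 52.0°.

θ ≈ 52°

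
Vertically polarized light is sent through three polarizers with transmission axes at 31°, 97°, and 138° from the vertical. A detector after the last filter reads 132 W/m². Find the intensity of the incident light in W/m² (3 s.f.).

I₁ = I₀ cos²(31° − 0°) = I₀ cos²(31°) = 0.7347 I₀.
I₂ = I₁ cos²(97° − 31°) = 0.7347 I₀ · cos²(66°) = 0.1216 I₀.
I₃ = I₂ cos²(138° − 97°) = 0.1216 I₀ · cos²(41°) = 0.06923 I₀.
So 132 W/m² = 0.06923 I₀, giving I₀ = 132/0.06923 = 1907 W/m².

I₀ ≈ 1910 W/m²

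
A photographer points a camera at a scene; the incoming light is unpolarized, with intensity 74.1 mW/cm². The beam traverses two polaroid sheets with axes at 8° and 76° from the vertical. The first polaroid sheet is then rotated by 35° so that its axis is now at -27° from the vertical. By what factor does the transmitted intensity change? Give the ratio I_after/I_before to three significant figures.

I_new/I_old ≈ 0.361

Before rotation:
Unpolarized light through the first polarizer → I₁ = ½ I₀, now polarized at 8°.
I₂ = I₁ cos²(76° − 8°) = 0.5 I₀ · cos²(68°) = 0.07017 I₀.
After rotation:
Unpolarized light through the first polarizer → I₁ = ½ I₀, now polarized at -27°.
Angle between axes 1 and 2: 77°. I₂ = 0.5 I₀ · cos²(77°) = 0.0253 I₀.
Ratio = 0.0253 / 0.07017 = 0.3606.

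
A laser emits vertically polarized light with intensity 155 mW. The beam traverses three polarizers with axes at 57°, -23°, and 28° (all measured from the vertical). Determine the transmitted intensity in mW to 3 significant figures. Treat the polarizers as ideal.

I₁ = 155 mW · cos²(57°) = 45.98 mW.
I₂ = I₁ · cos²(80°) = 45.98 · 0.03015 = 1.386 mW.
I₃ = I₂ · cos²(51°) = 1.386 · 0.396 = 0.5491 mW.

I ≈ 0.549 mW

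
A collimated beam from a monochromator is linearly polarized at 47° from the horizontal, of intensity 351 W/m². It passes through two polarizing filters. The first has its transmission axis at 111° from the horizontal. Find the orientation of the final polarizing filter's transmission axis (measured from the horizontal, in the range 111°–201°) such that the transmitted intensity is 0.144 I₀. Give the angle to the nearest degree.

θ ≈ 141°

I₁ = I₀ cos²(111° − 47°) = I₀ cos²(64°) = 0.1922 I₀.
Need I₂/I₀ = 0.144, so cos²(θ − 111°) = 0.144 / 0.1922 = 0.7493.
θ − 111° = arccos(√0.7493) = 30.0°, giving θ ≈ 111 + 30.0 = 141.0°.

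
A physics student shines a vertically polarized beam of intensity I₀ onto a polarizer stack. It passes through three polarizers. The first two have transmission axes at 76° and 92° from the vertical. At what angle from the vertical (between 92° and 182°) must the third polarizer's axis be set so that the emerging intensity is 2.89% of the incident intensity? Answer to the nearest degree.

θ ≈ 135°

I₁ = I₀ cos²(76° − 0°) = I₀ cos²(76°) = 0.05853 I₀.
I₂ = I₁ cos²(92° − 76°) = 0.05853 I₀ · cos²(16°) = 0.05408 I₀.
Need I₃/I₀ = 0.0289, so cos²(θ − 92°) = 0.0289 / 0.05408 = 0.5344.
θ − 92° = arccos(√0.5344) = 43.0°, giving θ ≈ 92 + 43.0 = 135.0°.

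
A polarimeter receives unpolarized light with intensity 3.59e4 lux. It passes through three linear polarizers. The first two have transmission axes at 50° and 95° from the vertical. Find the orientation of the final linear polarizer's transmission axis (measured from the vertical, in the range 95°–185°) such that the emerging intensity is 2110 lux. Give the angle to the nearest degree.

θ ≈ 156°

Unpolarized light through the first polarizer → I₁ = ½ I₀, now polarized at 50°.
I₂ = I₁ cos²(95° − 50°) = 0.5 I₀ · cos²(45°) = 0.25 I₀.
Target fraction: 2110 / 3.59e4 lux = 0.05877 of I₀.
Need I₃/I₀ = 0.05877, so cos²(θ − 95°) = 0.05877 / 0.25 = 0.2351.
θ − 95° = arccos(√0.2351) = 61.0°, giving θ ≈ 95 + 61.0 = 156.0°.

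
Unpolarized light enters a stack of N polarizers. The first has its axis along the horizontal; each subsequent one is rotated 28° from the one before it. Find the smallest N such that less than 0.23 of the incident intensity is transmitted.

N = 5

First polarizer halves the unpolarized light: factor 1/2.
Each further stage multiplies by cos²(28°) = 0.7796.
After N polarizers: T = 0.5·0.7796^(N−1). Require T < 0.23 ⇒ N−1 > ln(0.23/0.5)/ln(0.7796) = 3.12, so N−1 ≥ 4 and N = 5.
Check: N=5 gives T = 0.1847 < 0.23; N=4 gives T = 0.2369.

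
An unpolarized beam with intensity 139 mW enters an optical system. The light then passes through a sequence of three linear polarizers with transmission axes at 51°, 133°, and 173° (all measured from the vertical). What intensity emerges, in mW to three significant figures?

Unpolarized light through the first polarizer → I₁ = 139 mW/2 = 69.5 mW, polarized at 51°.
I₂ = I₁ · cos²(82°) = 69.5 · 0.01937 = 1.346 mW.
I₃ = I₂ · cos²(40°) = 1.346 · 0.5868 = 0.79 mW.

I ≈ 0.790 mW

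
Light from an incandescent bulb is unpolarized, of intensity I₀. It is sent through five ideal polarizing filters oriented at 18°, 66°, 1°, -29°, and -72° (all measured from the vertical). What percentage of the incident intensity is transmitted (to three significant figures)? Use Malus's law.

Unpolarized light through the first polarizer → I₁ = ½ I₀, now polarized at 18°.
I₂ = I₁ cos²(66° − 18°) = 0.5 I₀ · cos²(48°) = 0.2239 I₀.
I₃ = I₂ cos²(1° − 66°) = 0.2239 I₀ · cos²(65°) = 0.03998 I₀.
I₄ = I₃ cos²(-29° − 1°) = 0.03998 I₀ · cos²(30°) = 0.02999 I₀.
I₅ = I₄ cos²(-72° + 29°) = 0.02999 I₀ · cos²(43°) = 0.01604 I₀.
That is 1.604% of the incident intensity.

≈ 1.60%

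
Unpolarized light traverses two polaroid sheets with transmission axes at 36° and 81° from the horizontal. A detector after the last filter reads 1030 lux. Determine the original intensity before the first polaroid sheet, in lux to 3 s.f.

I₀ ≈ 4120 lux

Unpolarized light through the first polarizer → I₁ = ½ I₀, now polarized at 36°.
I₂ = I₁ cos²(81° − 36°) = 0.5 I₀ · cos²(45°) = 0.25 I₀.
So 1030 lux = 0.25 I₀, giving I₀ = 1030/0.25 = 4120 lux.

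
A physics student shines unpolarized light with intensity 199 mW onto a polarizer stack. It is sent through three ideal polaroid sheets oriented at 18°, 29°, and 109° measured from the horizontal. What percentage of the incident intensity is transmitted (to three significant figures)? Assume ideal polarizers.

Unpolarized light through the first polarizer → I₁ = 199 mW/2 = 99.5 mW, polarized at 18°.
I₂ = I₁ · cos²(11°) = 99.5 · 0.9636 = 95.88 mW.
I₃ = I₂ · cos²(80°) = 95.88 · 0.03015 = 2.891 mW.
That is 1.453% of the incident intensity.

≈ 1.45%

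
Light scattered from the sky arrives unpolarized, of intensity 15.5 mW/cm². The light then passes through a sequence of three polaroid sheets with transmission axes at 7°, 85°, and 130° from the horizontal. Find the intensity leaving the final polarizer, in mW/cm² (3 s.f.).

I ≈ 0.168 mW/cm²

Unpolarized light through the first polarizer → I₁ = 15.5 mW/cm²/2 = 7.75 mW/cm², polarized at 7°.
I₂ = I₁ · cos²(78°) = 7.75 · 0.04323 = 0.335 mW/cm².
I₃ = I₂ · cos²(45°) = 0.335 · 0.5 = 0.1675 mW/cm².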